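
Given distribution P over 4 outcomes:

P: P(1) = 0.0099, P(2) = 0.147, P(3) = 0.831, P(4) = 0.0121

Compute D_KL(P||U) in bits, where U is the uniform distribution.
1.2285 bits

U(i) = 1/4 for all i

D_KL(P||U) = Σ P(x) log₂(P(x) / (1/4))
           = Σ P(x) log₂(P(x)) + log₂(4)
           = log₂(4) - H(P)

H(P) = -Σ P(x) log₂(P(x)):
  -P(1)·log₂(P(1)) = -(0.0099)·log₂(0.0099) = 0.06592
  -P(2)·log₂(P(2)) = -(0.147)·log₂(0.147) = 0.40662
  -P(3)·log₂(P(3)) = -(0.831)·log₂(0.831) = 0.22194
  -P(4)·log₂(P(4)) = -(0.0121)·log₂(0.0121) = 0.07706
H(P) = 0.06592 + 0.40662 + 0.22194 + 0.07706 = 0.77154 bits

log₂(4) = 2.00000 bits

D_KL(P||U) = 2.00000 - 0.77154 = 1.22846 ≈ 1.2285 bits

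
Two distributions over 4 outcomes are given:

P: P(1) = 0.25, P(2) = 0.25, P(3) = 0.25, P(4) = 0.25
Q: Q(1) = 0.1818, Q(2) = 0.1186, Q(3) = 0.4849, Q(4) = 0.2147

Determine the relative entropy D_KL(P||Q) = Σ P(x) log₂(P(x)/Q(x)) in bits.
0.1998 bits

D_KL(P||Q) = Σ P(x) log₂(P(x)/Q(x))

Computing term by term:
  P(1)·log₂(P(1)/Q(1)) = 0.25·log₂(0.25/0.1818) = 0.11489
  P(2)·log₂(P(2)/Q(2)) = 0.25·log₂(0.25/0.1186) = 0.26896
  P(3)·log₂(P(3)/Q(3)) = 0.25·log₂(0.25/0.4849) = -0.23894
  P(4)·log₂(P(4)/Q(4)) = 0.25·log₂(0.25/0.2147) = 0.05490

D_KL(P||Q) = 0.11489 + 0.26896 - 0.23894 + 0.05490 = 0.19981 ≈ 0.1998 bits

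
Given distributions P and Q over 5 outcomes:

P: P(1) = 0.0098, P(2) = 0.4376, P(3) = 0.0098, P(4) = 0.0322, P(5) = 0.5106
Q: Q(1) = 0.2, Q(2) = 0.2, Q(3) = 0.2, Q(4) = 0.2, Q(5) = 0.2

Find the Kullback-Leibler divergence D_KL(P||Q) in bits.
1.0146 bits

D_KL(P||Q) = Σ P(x) log₂(P(x)/Q(x))

Computing term by term:
  P(1)·log₂(P(1)/Q(1)) = 0.0098·log₂(0.0098/0.2) = -0.04264
  P(2)·log₂(P(2)/Q(2)) = 0.4376·log₂(0.4376/0.2) = 0.49432
  P(3)·log₂(P(3)/Q(3)) = 0.0098·log₂(0.0098/0.2) = -0.04264
  P(4)·log₂(P(4)/Q(4)) = 0.0322·log₂(0.0322/0.2) = -0.08484
  P(5)·log₂(P(5)/Q(5)) = 0.5106·log₂(0.5106/0.2) = 0.69043

D_KL(P||Q) = -0.04264 + 0.49432 - 0.04264 - 0.08484 + 0.69043 = 1.01463 ≈ 1.0146 bits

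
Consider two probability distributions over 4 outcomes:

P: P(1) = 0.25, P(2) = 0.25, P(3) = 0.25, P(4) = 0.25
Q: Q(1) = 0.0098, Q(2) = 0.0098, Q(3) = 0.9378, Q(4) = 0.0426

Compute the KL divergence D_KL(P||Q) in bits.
2.4979 bits

D_KL(P||Q) = Σ P(x) log₂(P(x)/Q(x))

Computing term by term:
  P(1)·log₂(P(1)/Q(1)) = 0.25·log₂(0.25/0.0098) = 1.16825
  P(2)·log₂(P(2)/Q(2)) = 0.25·log₂(0.25/0.0098) = 1.16825
  P(3)·log₂(P(3)/Q(3)) = 0.25·log₂(0.25/0.9378) = -0.47684
  P(4)·log₂(P(4)/Q(4)) = 0.25·log₂(0.25/0.0426) = 0.63825

D_KL(P||Q) = 1.16825 + 1.16825 - 0.47684 + 0.63825 = 2.49791 ≈ 2.4979 bits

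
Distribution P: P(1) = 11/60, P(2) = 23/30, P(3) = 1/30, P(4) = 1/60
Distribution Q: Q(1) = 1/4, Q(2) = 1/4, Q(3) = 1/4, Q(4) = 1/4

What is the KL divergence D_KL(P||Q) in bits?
0.9954 bits

D_KL(P||Q) = Σ P(x) log₂(P(x)/Q(x))

Computing term by term:
  P(1)·log₂(P(1)/Q(1)) = (11/60)·log₂((11/60)/(1/4)) = -0.08203
  P(2)·log₂(P(2)/Q(2)) = (23/30)·log₂((23/30)/(1/4)) = 1.23945
  P(3)·log₂(P(3)/Q(3)) = (1/30)·log₂((1/30)/(1/4)) = -0.09690
  P(4)·log₂(P(4)/Q(4)) = (1/60)·log₂((1/60)/(1/4)) = -0.06511

D_KL(P||Q) = -0.08203 + 1.23945 - 0.09690 - 0.06511 = 0.99541 ≈ 0.9954 bits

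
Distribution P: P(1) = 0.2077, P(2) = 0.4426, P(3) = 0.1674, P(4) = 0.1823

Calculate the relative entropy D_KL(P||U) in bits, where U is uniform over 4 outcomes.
0.1293 bits

U(i) = 1/4 for all i

D_KL(P||U) = Σ P(x) log₂(P(x) / (1/4))
           = Σ P(x) log₂(P(x)) + log₂(4)
           = log₂(4) - H(P)

H(P) = -Σ P(x) log₂(P(x)):
  -P(1)·log₂(P(1)) = -(0.2077)·log₂(0.2077) = 0.47094
  -P(2)·log₂(P(2)) = -(0.4426)·log₂(0.4426) = 0.52046
  -P(3)·log₂(P(3)) = -(0.1674)·log₂(0.1674) = 0.43166
  -P(4)·log₂(P(4)) = -(0.1823)·log₂(0.1823) = 0.44766
H(P) = 0.47094 + 0.52046 + 0.43166 + 0.44766 = 1.87072 bits

log₂(4) = 2.00000 bits

D_KL(P||U) = 2.00000 - 1.87072 = 0.12928 ≈ 0.1293 bits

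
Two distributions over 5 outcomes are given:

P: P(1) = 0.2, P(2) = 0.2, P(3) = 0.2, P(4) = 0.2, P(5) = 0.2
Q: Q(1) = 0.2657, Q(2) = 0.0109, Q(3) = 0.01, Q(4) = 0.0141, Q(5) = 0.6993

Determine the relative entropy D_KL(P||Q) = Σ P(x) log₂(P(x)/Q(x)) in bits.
2.0260 bits

D_KL(P||Q) = Σ P(x) log₂(P(x)/Q(x))

Computing term by term:
  P(1)·log₂(P(1)/Q(1)) = 0.2·log₂(0.2/0.2657) = -0.08196
  P(2)·log₂(P(2)/Q(2)) = 0.2·log₂(0.2/0.0109) = 0.83952
  P(3)·log₂(P(3)/Q(3)) = 0.2·log₂(0.2/0.01) = 0.86439
  P(4)·log₂(P(4)/Q(4)) = 0.2·log₂(0.2/0.0141) = 0.76525
  P(5)·log₂(P(5)/Q(5)) = 0.2·log₂(0.2/0.6993) = -0.36118

D_KL(P||Q) = -0.08196 + 0.83952 + 0.86439 + 0.76525 - 0.36118 = 2.02602 ≈ 2.0260 bits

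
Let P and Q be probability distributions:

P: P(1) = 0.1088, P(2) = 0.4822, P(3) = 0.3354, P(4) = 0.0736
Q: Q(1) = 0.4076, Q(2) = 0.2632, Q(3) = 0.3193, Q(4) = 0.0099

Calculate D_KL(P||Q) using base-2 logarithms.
0.4507 bits

D_KL(P||Q) = Σ P(x) log₂(P(x)/Q(x))

Computing term by term:
  P(1)·log₂(P(1)/Q(1)) = 0.1088·log₂(0.1088/0.4076) = -0.20732
  P(2)·log₂(P(2)/Q(2)) = 0.4822·log₂(0.4822/0.2632) = 0.42119
  P(3)·log₂(P(3)/Q(3)) = 0.3354·log₂(0.3354/0.3193) = 0.02380
  P(4)·log₂(P(4)/Q(4)) = 0.0736·log₂(0.0736/0.0099) = 0.21301

D_KL(P||Q) = -0.20732 + 0.42119 + 0.02380 + 0.21301 = 0.45068 ≈ 0.4507 bits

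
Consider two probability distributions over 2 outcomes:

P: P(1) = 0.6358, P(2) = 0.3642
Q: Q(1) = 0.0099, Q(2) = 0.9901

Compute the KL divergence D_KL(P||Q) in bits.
3.2925 bits

D_KL(P||Q) = Σ P(x) log₂(P(x)/Q(x))

Computing term by term:
  P(1)·log₂(P(1)/Q(1)) = 0.6358·log₂(0.6358/0.0099) = 3.81798
  P(2)·log₂(P(2)/Q(2)) = 0.3642·log₂(0.3642/0.9901) = -0.52548

D_KL(P||Q) = 3.81798 - 0.52548 = 3.29250 ≈ 3.2925 bits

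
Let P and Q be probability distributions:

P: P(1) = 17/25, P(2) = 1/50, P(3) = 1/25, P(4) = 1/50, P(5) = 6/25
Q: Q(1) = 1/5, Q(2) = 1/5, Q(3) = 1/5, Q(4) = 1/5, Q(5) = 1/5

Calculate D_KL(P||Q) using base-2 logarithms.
1.0379 bits

D_KL(P||Q) = Σ P(x) log₂(P(x)/Q(x))

Computing term by term:
  P(1)·log₂(P(1)/Q(1)) = (17/25)·log₂((17/25)/(1/5)) = 1.20056
  P(2)·log₂(P(2)/Q(2)) = (1/50)·log₂((1/50)/(1/5)) = -0.06644
  P(3)·log₂(P(3)/Q(3)) = (1/25)·log₂((1/25)/(1/5)) = -0.09288
  P(4)·log₂(P(4)/Q(4)) = (1/50)·log₂((1/50)/(1/5)) = -0.06644
  P(5)·log₂(P(5)/Q(5)) = (6/25)·log₂((6/25)/(1/5)) = 0.06313

D_KL(P||Q) = 1.20056 - 0.06644 - 0.09288 - 0.06644 + 0.06313 = 1.03793 ≈ 1.0379 bits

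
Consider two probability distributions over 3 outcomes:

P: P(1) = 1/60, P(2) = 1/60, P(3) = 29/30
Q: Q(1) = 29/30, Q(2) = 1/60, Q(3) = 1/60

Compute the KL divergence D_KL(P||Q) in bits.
5.5651 bits

D_KL(P||Q) = Σ P(x) log₂(P(x)/Q(x))

Computing term by term:
  P(1)·log₂(P(1)/Q(1)) = (1/60)·log₂((1/60)/(29/30)) = -0.09763
  P(2)·log₂(P(2)/Q(2)) = (1/60)·log₂((1/60)/(1/60)) = 0.00000
  P(3)·log₂(P(3)/Q(3)) = (29/30)·log₂((29/30)/(1/60)) = 5.66271

D_KL(P||Q) = -0.09763 + 0.00000 + 5.66271 = 5.56508 ≈ 5.5651 bits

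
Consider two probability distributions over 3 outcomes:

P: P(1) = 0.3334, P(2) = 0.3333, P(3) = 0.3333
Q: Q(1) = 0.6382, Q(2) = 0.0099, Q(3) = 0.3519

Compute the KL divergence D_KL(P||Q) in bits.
1.3525 bits

D_KL(P||Q) = Σ P(x) log₂(P(x)/Q(x))

Computing term by term:
  P(1)·log₂(P(1)/Q(1)) = 0.3334·log₂(0.3334/0.6382) = -0.31231
  P(2)·log₂(P(2)/Q(2)) = 0.3333·log₂(0.3333/0.0099) = 1.69091
  P(3)·log₂(P(3)/Q(3)) = 0.3333·log₂(0.3333/0.3519) = -0.02611

D_KL(P||Q) = -0.31231 + 1.69091 - 0.02611 = 1.35249 ≈ 1.3525 bits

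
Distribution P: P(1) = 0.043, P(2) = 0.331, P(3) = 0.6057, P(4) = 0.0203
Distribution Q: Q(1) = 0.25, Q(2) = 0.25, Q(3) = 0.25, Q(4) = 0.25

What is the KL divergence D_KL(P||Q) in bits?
0.7246 bits

D_KL(P||Q) = Σ P(x) log₂(P(x)/Q(x))

Computing term by term:
  P(1)·log₂(P(1)/Q(1)) = 0.043·log₂(0.043/0.25) = -0.10920
  P(2)·log₂(P(2)/Q(2)) = 0.331·log₂(0.331/0.25) = 0.13402
  P(3)·log₂(P(3)/Q(3)) = 0.6057·log₂(0.6057/0.25) = 0.77328
  P(4)·log₂(P(4)/Q(4)) = 0.0203·log₂(0.0203/0.25) = -0.07353

D_KL(P||Q) = -0.10920 + 0.13402 + 0.77328 - 0.07353 = 0.72457 ≈ 0.7246 bits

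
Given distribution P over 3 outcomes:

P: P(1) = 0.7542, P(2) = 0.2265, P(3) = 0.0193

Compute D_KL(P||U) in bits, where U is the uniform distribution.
0.6828 bits

U(i) = 1/3 for all i

D_KL(P||U) = Σ P(x) log₂(P(x) / (1/3))
           = Σ P(x) log₂(P(x)) + log₂(3)
           = log₂(3) - H(P)

H(P) = -Σ P(x) log₂(P(x)):
  -P(1)·log₂(P(1)) = -(0.7542)·log₂(0.7542) = 0.30695
  -P(2)·log₂(P(2)) = -(0.2265)·log₂(0.2265) = 0.48526
  -P(3)·log₂(P(3)) = -(0.0193)·log₂(0.0193) = 0.10992
H(P) = 0.30695 + 0.48526 + 0.10992 = 0.90213 bits

log₂(3) = 1.58496 bits

D_KL(P||U) = 1.58496 - 0.90213 = 0.68283 ≈ 0.6828 bits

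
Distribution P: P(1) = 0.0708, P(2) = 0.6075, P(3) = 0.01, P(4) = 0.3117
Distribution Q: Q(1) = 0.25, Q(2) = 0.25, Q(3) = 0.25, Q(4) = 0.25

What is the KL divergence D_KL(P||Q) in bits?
0.7021 bits

D_KL(P||Q) = Σ P(x) log₂(P(x)/Q(x))

Computing term by term:
  P(1)·log₂(P(1)/Q(1)) = 0.0708·log₂(0.0708/0.25) = -0.12886
  P(2)·log₂(P(2)/Q(2)) = 0.6075·log₂(0.6075/0.25) = 0.77818
  P(3)·log₂(P(3)/Q(3)) = 0.01·log₂(0.01/0.25) = -0.04644
  P(4)·log₂(P(4)/Q(4)) = 0.3117·log₂(0.3117/0.25) = 0.09919

D_KL(P||Q) = -0.12886 + 0.77818 - 0.04644 + 0.09919 = 0.70207 ≈ 0.7021 bits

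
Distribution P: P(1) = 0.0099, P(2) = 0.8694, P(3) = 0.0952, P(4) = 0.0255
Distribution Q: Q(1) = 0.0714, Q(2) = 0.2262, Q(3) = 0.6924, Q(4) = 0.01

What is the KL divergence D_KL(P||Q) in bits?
1.4224 bits

D_KL(P||Q) = Σ P(x) log₂(P(x)/Q(x))

Computing term by term:
  P(1)·log₂(P(1)/Q(1)) = 0.0099·log₂(0.0099/0.0714) = -0.02822
  P(2)·log₂(P(2)/Q(2)) = 0.8694·log₂(0.8694/0.2262) = 1.68874
  P(3)·log₂(P(3)/Q(3)) = 0.0952·log₂(0.0952/0.6924) = -0.27252
  P(4)·log₂(P(4)/Q(4)) = 0.0255·log₂(0.0255/0.01) = 0.03444

D_KL(P||Q) = -0.02822 + 1.68874 - 0.27252 + 0.03444 = 1.42244 ≈ 1.4224 bits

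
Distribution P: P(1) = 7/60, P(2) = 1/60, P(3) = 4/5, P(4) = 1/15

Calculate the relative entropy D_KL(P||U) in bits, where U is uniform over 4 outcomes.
1.0219 bits

U(i) = 1/4 for all i

D_KL(P||U) = Σ P(x) log₂(P(x) / (1/4))
           = Σ P(x) log₂(P(x)) + log₂(4)
           = log₂(4) - H(P)

H(P) = -Σ P(x) log₂(P(x)):
  -P(1)·log₂(P(1)) = -(7/60)·log₂(7/60) = 0.36161
  -P(2)·log₂(P(2)) = -(1/60)·log₂(1/60) = 0.09845
  -P(3)·log₂(P(3)) = -(4/5)·log₂(4/5) = 0.25754
  -P(4)·log₂(P(4)) = -(1/15)·log₂(1/15) = 0.26046
H(P) = 0.36161 + 0.09845 + 0.25754 + 0.26046 = 0.97806 bits

log₂(4) = 2.00000 bits

D_KL(P||U) = 2.00000 - 0.97806 = 1.02194 ≈ 1.0219 bits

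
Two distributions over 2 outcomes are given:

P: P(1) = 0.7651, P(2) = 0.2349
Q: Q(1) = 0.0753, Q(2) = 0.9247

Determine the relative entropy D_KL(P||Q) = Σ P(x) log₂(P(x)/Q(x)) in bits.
2.0948 bits

D_KL(P||Q) = Σ P(x) log₂(P(x)/Q(x))

Computing term by term:
  P(1)·log₂(P(1)/Q(1)) = 0.7651·log₂(0.7651/0.0753) = 2.55920
  P(2)·log₂(P(2)/Q(2)) = 0.2349·log₂(0.2349/0.9247) = -0.46438

D_KL(P||Q) = 2.55920 - 0.46438 = 2.09482 ≈ 2.0948 bits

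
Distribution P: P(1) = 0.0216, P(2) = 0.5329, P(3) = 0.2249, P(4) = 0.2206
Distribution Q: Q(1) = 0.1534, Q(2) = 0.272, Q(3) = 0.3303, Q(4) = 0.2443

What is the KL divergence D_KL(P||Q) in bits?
0.2988 bits

D_KL(P||Q) = Σ P(x) log₂(P(x)/Q(x))

Computing term by term:
  P(1)·log₂(P(1)/Q(1)) = 0.0216·log₂(0.0216/0.1534) = -0.06109
  P(2)·log₂(P(2)/Q(2)) = 0.5329·log₂(0.5329/0.272) = 0.51705
  P(3)·log₂(P(3)/Q(3)) = 0.2249·log₂(0.2249/0.3303) = -0.12471
  P(4)·log₂(P(4)/Q(4)) = 0.2206·log₂(0.2206/0.2443) = -0.03248

D_KL(P||Q) = -0.06109 + 0.51705 - 0.12471 - 0.03248 = 0.29877 ≈ 0.2988 bits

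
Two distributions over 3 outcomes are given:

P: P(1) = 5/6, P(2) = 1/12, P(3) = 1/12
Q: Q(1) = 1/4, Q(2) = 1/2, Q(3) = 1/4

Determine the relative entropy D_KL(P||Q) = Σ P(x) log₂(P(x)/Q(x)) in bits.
1.1000 bits

D_KL(P||Q) = Σ P(x) log₂(P(x)/Q(x))

Computing term by term:
  P(1)·log₂(P(1)/Q(1)) = (5/6)·log₂((5/6)/(1/4)) = 1.44747
  P(2)·log₂(P(2)/Q(2)) = (1/12)·log₂((1/12)/(1/2)) = -0.21541
  P(3)·log₂(P(3)/Q(3)) = (1/12)·log₂((1/12)/(1/4)) = -0.13208

D_KL(P||Q) = 1.44747 - 0.21541 - 0.13208 = 1.09998 ≈ 1.1000 bits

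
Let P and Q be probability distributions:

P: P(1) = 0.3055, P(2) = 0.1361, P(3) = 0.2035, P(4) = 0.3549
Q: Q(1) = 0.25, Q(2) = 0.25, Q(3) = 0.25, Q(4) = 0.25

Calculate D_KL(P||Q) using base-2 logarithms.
0.0879 bits

D_KL(P||Q) = Σ P(x) log₂(P(x)/Q(x))

Computing term by term:
  P(1)·log₂(P(1)/Q(1)) = 0.3055·log₂(0.3055/0.25) = 0.08836
  P(2)·log₂(P(2)/Q(2)) = 0.1361·log₂(0.1361/0.25) = -0.11940
  P(3)·log₂(P(3)/Q(3)) = 0.2035·log₂(0.2035/0.25) = -0.06042
  P(4)·log₂(P(4)/Q(4)) = 0.3549·log₂(0.3549/0.25) = 0.17940

D_KL(P||Q) = 0.08836 - 0.11940 - 0.06042 + 0.17940 = 0.08794 ≈ 0.0879 bits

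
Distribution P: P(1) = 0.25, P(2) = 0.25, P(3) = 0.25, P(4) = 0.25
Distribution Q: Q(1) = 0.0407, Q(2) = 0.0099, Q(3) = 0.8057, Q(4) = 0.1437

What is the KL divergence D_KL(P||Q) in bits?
1.5969 bits

D_KL(P||Q) = Σ P(x) log₂(P(x)/Q(x))

Computing term by term:
  P(1)·log₂(P(1)/Q(1)) = 0.25·log₂(0.25/0.0407) = 0.65471
  P(2)·log₂(P(2)/Q(2)) = 0.25·log₂(0.25/0.0099) = 1.16459
  P(3)·log₂(P(3)/Q(3)) = 0.25·log₂(0.25/0.8057) = -0.42208
  P(4)·log₂(P(4)/Q(4)) = 0.25·log₂(0.25/0.1437) = 0.19972

D_KL(P||Q) = 0.65471 + 1.16459 - 0.42208 + 0.19972 = 1.59694 ≈ 1.5969 bits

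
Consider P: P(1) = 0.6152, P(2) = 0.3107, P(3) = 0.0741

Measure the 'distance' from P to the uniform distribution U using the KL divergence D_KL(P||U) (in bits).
0.3516 bits

U(i) = 1/3 for all i

D_KL(P||U) = Σ P(x) log₂(P(x) / (1/3))
           = Σ P(x) log₂(P(x)) + log₂(3)
           = log₂(3) - H(P)

H(P) = -Σ P(x) log₂(P(x)):
  -P(1)·log₂(P(1)) = -(0.6152)·log₂(0.6152) = 0.43118
  -P(2)·log₂(P(2)) = -(0.3107)·log₂(0.3107) = 0.52397
  -P(3)·log₂(P(3)) = -(0.0741)·log₂(0.0741) = 0.27820
H(P) = 0.43118 + 0.52397 + 0.27820 = 1.23335 bits

log₂(3) = 1.58496 bits

D_KL(P||U) = 1.58496 - 1.23335 = 0.35161 ≈ 0.3516 bits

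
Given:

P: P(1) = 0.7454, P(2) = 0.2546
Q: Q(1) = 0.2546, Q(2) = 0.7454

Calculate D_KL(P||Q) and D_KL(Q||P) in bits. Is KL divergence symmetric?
D_KL(P||Q) = 0.7606 bits, D_KL(Q||P) = 0.7606 bits. The two values coincide for this particular pair, but no — KL divergence is not symmetric in general.

D_KL(P||Q) = Σ P(x) log₂(P(x)/Q(x))

Computing term by term:
  P(1)·log₂(P(1)/Q(1)) = 0.7454·log₂(0.7454/0.2546) = 1.15521
  P(2)·log₂(P(2)/Q(2)) = 0.2546·log₂(0.2546/0.7454) = -0.39457

D_KL(P||Q) = 1.15521 - 0.39457 = 0.76064 ≈ 0.7606 bits

D_KL(Q||P) = Σ Q(x) log₂(Q(x)/P(x))

Computing term by term:
  Q(1)·log₂(Q(1)/P(1)) = 0.2546·log₂(0.2546/0.7454) = -0.39457
  Q(2)·log₂(Q(2)/P(2)) = 0.7454·log₂(0.7454/0.2546) = 1.15521

D_KL(Q||P) = -0.39457 + 1.15521 = 0.76064 ≈ 0.7606 bits

These ARE equal here. Q is P with outcomes relabeled (Q(1) = P(2), Q(2) = P(1)) by a relabeling that is its own inverse, so the two sums contain exactly the same terms in a different order. This is a special case — KL divergence is not symmetric in general: D_KL(P||Q) ≠ D_KL(Q||P) for most P, Q.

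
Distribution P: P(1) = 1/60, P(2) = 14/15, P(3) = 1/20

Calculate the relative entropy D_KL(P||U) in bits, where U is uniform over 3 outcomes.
1.1775 bits

U(i) = 1/3 for all i

D_KL(P||U) = Σ P(x) log₂(P(x) / (1/3))
           = Σ P(x) log₂(P(x)) + log₂(3)
           = log₂(3) - H(P)

H(P) = -Σ P(x) log₂(P(x)):
  -P(1)·log₂(P(1)) = -(1/60)·log₂(1/60) = 0.09845
  -P(2)·log₂(P(2)) = -(14/15)·log₂(14/15) = 0.09290
  -P(3)·log₂(P(3)) = -(1/20)·log₂(1/20) = 0.21610
H(P) = 0.09845 + 0.09290 + 0.21610 = 0.40745 bits

log₂(3) = 1.58496 bits

D_KL(P||U) = 1.58496 - 0.40745 = 1.17751 ≈ 1.1775 bits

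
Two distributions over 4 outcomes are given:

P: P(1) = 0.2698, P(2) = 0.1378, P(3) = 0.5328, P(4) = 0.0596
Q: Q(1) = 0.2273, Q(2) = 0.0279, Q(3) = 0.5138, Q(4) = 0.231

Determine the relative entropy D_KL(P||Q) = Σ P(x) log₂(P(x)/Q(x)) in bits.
0.2957 bits

D_KL(P||Q) = Σ P(x) log₂(P(x)/Q(x))

Computing term by term:
  P(1)·log₂(P(1)/Q(1)) = 0.2698·log₂(0.2698/0.2273) = 0.06672
  P(2)·log₂(P(2)/Q(2)) = 0.1378·log₂(0.1378/0.0279) = 0.31752
  P(3)·log₂(P(3)/Q(3)) = 0.5328·log₂(0.5328/0.5138) = 0.02791
  P(4)·log₂(P(4)/Q(4)) = 0.0596·log₂(0.0596/0.231) = -0.11649

D_KL(P||Q) = 0.06672 + 0.31752 + 0.02791 - 0.11649 = 0.29566 ≈ 0.2957 bits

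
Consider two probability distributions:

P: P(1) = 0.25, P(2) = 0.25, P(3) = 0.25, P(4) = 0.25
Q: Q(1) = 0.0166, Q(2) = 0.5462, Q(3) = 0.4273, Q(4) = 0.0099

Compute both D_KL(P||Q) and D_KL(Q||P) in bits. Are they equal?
D_KL(P||Q) = 1.6676 bits, D_KL(Q||P) = 0.8352 bits. No, they are not equal.

D_KL(P||Q) = Σ P(x) log₂(P(x)/Q(x))

Computing term by term:
  P(1)·log₂(P(1)/Q(1)) = 0.25·log₂(0.25/0.0166) = 0.97817
  P(2)·log₂(P(2)/Q(2)) = 0.25·log₂(0.25/0.5462) = -0.28188
  P(3)·log₂(P(3)/Q(3)) = 0.25·log₂(0.25/0.4273) = -0.19333
  P(4)·log₂(P(4)/Q(4)) = 0.25·log₂(0.25/0.0099) = 1.16459

D_KL(P||Q) = 0.97817 - 0.28188 - 0.19333 + 1.16459 = 1.66755 ≈ 1.6676 bits

D_KL(Q||P) = Σ Q(x) log₂(Q(x)/P(x))

Computing term by term:
  Q(1)·log₂(Q(1)/P(1)) = 0.0166·log₂(0.0166/0.25) = -0.06495
  Q(2)·log₂(Q(2)/P(2)) = 0.5462·log₂(0.5462/0.25) = 0.61584
  Q(3)·log₂(Q(3)/P(3)) = 0.4273·log₂(0.4273/0.25) = 0.33044
  Q(4)·log₂(Q(4)/P(4)) = 0.0099·log₂(0.0099/0.25) = -0.04612

D_KL(Q||P) = -0.06495 + 0.61584 + 0.33044 - 0.04612 = 0.83521 ≈ 0.8352 bits

These are NOT equal (difference: 0.8324 bits). KL divergence is asymmetric: D_KL(P||Q) ≠ D_KL(Q||P) in general.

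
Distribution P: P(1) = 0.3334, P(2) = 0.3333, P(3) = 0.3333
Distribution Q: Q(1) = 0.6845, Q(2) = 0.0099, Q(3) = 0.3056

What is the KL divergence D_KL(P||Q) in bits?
1.3866 bits

D_KL(P||Q) = Σ P(x) log₂(P(x)/Q(x))

Computing term by term:
  P(1)·log₂(P(1)/Q(1)) = 0.3334·log₂(0.3334/0.6845) = -0.34600
  P(2)·log₂(P(2)/Q(2)) = 0.3333·log₂(0.3333/0.0099) = 1.69091
  P(3)·log₂(P(3)/Q(3)) = 0.3333·log₂(0.3333/0.3056) = 0.04172

D_KL(P||Q) = -0.34600 + 1.69091 + 0.04172 = 1.38663 ≈ 1.3866 bits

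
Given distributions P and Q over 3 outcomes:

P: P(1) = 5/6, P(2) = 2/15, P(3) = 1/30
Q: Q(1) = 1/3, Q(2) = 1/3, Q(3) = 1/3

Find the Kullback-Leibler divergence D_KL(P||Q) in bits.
0.8146 bits

D_KL(P||Q) = Σ P(x) log₂(P(x)/Q(x))

Computing term by term:
  P(1)·log₂(P(1)/Q(1)) = (5/6)·log₂((5/6)/(1/3)) = 1.10161
  P(2)·log₂(P(2)/Q(2)) = (2/15)·log₂((2/15)/(1/3)) = -0.17626
  P(3)·log₂(P(3)/Q(3)) = (1/30)·log₂((1/30)/(1/3)) = -0.11073

D_KL(P||Q) = 1.10161 - 0.17626 - 0.11073 = 0.81462 ≈ 0.8146 bits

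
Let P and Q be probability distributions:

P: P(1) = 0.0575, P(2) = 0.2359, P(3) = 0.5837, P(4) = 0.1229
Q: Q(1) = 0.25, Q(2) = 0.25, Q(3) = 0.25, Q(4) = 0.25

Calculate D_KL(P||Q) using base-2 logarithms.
0.4465 bits

D_KL(P||Q) = Σ P(x) log₂(P(x)/Q(x))

Computing term by term:
  P(1)·log₂(P(1)/Q(1)) = 0.0575·log₂(0.0575/0.25) = -0.12192
  P(2)·log₂(P(2)/Q(2)) = 0.2359·log₂(0.2359/0.25) = -0.01976
  P(3)·log₂(P(3)/Q(3)) = 0.5837·log₂(0.5837/0.25) = 0.71404
  P(4)·log₂(P(4)/Q(4)) = 0.1229·log₂(0.1229/0.25) = -0.12590

D_KL(P||Q) = -0.12192 - 0.01976 + 0.71404 - 0.12590 = 0.44646 ≈ 0.4465 bits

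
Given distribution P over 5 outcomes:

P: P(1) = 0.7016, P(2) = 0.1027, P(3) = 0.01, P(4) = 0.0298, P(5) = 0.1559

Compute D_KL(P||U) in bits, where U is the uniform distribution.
0.9905 bits

U(i) = 1/5 for all i

D_KL(P||U) = Σ P(x) log₂(P(x) / (1/5))
           = Σ P(x) log₂(P(x)) + log₂(5)
           = log₂(5) - H(P)

H(P) = -Σ P(x) log₂(P(x)):
  -P(1)·log₂(P(1)) = -(0.7016)·log₂(0.7016) = 0.35871
  -P(2)·log₂(P(2)) = -(0.1027)·log₂(0.1027) = 0.33721
  -P(3)·log₂(P(3)) = -(0.01)·log₂(0.01) = 0.06644
  -P(4)·log₂(P(4)) = -(0.0298)·log₂(0.0298) = 0.15104
  -P(5)·log₂(P(5)) = -(0.1559)·log₂(0.1559) = 0.41802
H(P) = 0.35871 + 0.33721 + 0.06644 + 0.15104 + 0.41802 = 1.33142 bits

log₂(5) = 2.32193 bits

D_KL(P||U) = 2.32193 - 1.33142 = 0.99051 ≈ 0.9905 bits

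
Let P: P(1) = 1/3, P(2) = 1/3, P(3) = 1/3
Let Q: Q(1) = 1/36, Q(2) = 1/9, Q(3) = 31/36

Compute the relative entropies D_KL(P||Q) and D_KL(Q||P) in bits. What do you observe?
D_KL(P||Q) = 1.2669 bits, D_KL(Q||P) = 0.9034 bits. The two directions give different values (D_KL(P||Q) exceeds D_KL(Q||P) by 0.3635 bits): KL divergence is asymmetric.

D_KL(P||Q) = Σ P(x) log₂(P(x)/Q(x))

Computing term by term:
  P(1)·log₂(P(1)/Q(1)) = (1/3)·log₂((1/3)/(1/36)) = 1.19499
  P(2)·log₂(P(2)/Q(2)) = (1/3)·log₂((1/3)/(1/9)) = 0.52832
  P(3)·log₂(P(3)/Q(3)) = (1/3)·log₂((1/3)/(31/36)) = -0.45641

D_KL(P||Q) = 1.19499 + 0.52832 - 0.45641 = 1.26690 ≈ 1.2669 bits

D_KL(Q||P) = Σ Q(x) log₂(Q(x)/P(x))

Computing term by term:
  Q(1)·log₂(Q(1)/P(1)) = (1/36)·log₂((1/36)/(1/3)) = -0.09958
  Q(2)·log₂(Q(2)/P(2)) = (1/9)·log₂((1/9)/(1/3)) = -0.17611
  Q(3)·log₂(Q(3)/P(3)) = (31/36)·log₂((31/36)/(1/3)) = 1.17906

D_KL(Q||P) = -0.09958 - 0.17611 + 1.17906 = 0.90337 ≈ 0.9034 bits

These are NOT equal (difference: 0.3635 bits). KL divergence is asymmetric: D_KL(P||Q) ≠ D_KL(Q||P) in general.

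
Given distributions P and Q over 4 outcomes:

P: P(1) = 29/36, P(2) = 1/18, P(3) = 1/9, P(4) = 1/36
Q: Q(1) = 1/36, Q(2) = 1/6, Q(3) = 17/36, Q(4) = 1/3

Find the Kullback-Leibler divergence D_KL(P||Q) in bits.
3.4938 bits

D_KL(P||Q) = Σ P(x) log₂(P(x)/Q(x))

Computing term by term:
  P(1)·log₂(P(1)/Q(1)) = (29/36)·log₂((29/36)/(1/36)) = 3.91337
  P(2)·log₂(P(2)/Q(2)) = (1/18)·log₂((1/18)/(1/6)) = -0.08805
  P(3)·log₂(P(3)/Q(3)) = (1/9)·log₂((1/9)/(17/36)) = -0.23194
  P(4)·log₂(P(4)/Q(4)) = (1/36)·log₂((1/36)/(1/3)) = -0.09958

D_KL(P||Q) = 3.91337 - 0.08805 - 0.23194 - 0.09958 = 3.49380 ≈ 3.4938 bits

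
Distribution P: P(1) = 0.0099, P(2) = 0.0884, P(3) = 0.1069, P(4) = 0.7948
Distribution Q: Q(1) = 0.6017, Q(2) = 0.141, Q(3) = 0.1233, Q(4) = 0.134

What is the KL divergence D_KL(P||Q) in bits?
1.9011 bits

D_KL(P||Q) = Σ P(x) log₂(P(x)/Q(x))

Computing term by term:
  P(1)·log₂(P(1)/Q(1)) = 0.0099·log₂(0.0099/0.6017) = -0.05866
  P(2)·log₂(P(2)/Q(2)) = 0.0884·log₂(0.0884/0.141) = -0.05954
  P(3)·log₂(P(3)/Q(3)) = 0.1069·log₂(0.1069/0.1233) = -0.02201
  P(4)·log₂(P(4)/Q(4)) = 0.7948·log₂(0.7948/0.134) = 2.04133

D_KL(P||Q) = -0.05866 - 0.05954 - 0.02201 + 2.04133 = 1.90112 ≈ 1.9011 bits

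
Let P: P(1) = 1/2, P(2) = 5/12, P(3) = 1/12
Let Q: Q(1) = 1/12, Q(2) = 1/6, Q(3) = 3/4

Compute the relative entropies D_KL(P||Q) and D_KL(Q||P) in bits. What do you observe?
D_KL(P||Q) = 1.5791 bits, D_KL(Q||P) = 1.9417 bits. The two directions give different values (D_KL(Q||P) exceeds D_KL(P||Q) by 0.3626 bits): KL divergence is asymmetric.

D_KL(P||Q) = Σ P(x) log₂(P(x)/Q(x))

Computing term by term:
  P(1)·log₂(P(1)/Q(1)) = (1/2)·log₂((1/2)/(1/12)) = 1.29248
  P(2)·log₂(P(2)/Q(2)) = (5/12)·log₂((5/12)/(1/6)) = 0.55080
  P(3)·log₂(P(3)/Q(3)) = (1/12)·log₂((1/12)/(3/4)) = -0.26416

D_KL(P||Q) = 1.29248 + 0.55080 - 0.26416 = 1.57912 ≈ 1.5791 bits

D_KL(Q||P) = Σ Q(x) log₂(Q(x)/P(x))

Computing term by term:
  Q(1)·log₂(Q(1)/P(1)) = (1/12)·log₂((1/12)/(1/2)) = -0.21541
  Q(2)·log₂(Q(2)/P(2)) = (1/6)·log₂((1/6)/(5/12)) = -0.22032
  Q(3)·log₂(Q(3)/P(3)) = (3/4)·log₂((3/4)/(1/12)) = 2.37744

D_KL(Q||P) = -0.21541 - 0.22032 + 2.37744 = 1.94171 ≈ 1.9417 bits

These are NOT equal (difference: 0.3626 bits). KL divergence is asymmetric: D_KL(P||Q) ≠ D_KL(Q||P) in general.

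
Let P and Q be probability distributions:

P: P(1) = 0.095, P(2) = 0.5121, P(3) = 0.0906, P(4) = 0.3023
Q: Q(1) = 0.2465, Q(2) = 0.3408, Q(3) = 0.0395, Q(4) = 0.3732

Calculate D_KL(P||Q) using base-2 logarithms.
0.1868 bits

D_KL(P||Q) = Σ P(x) log₂(P(x)/Q(x))

Computing term by term:
  P(1)·log₂(P(1)/Q(1)) = 0.095·log₂(0.095/0.2465) = -0.13068
  P(2)·log₂(P(2)/Q(2)) = 0.5121·log₂(0.5121/0.3408) = 0.30086
  P(3)·log₂(P(3)/Q(3)) = 0.0906·log₂(0.0906/0.0395) = 0.10851
  P(4)·log₂(P(4)/Q(4)) = 0.3023·log₂(0.3023/0.3732) = -0.09189

D_KL(P||Q) = -0.13068 + 0.30086 + 0.10851 - 0.09189 = 0.18680 ≈ 0.1868 bits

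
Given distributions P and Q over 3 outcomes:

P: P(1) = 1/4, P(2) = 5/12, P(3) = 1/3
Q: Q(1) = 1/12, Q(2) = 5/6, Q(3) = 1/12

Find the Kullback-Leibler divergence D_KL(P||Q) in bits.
0.6462 bits

D_KL(P||Q) = Σ P(x) log₂(P(x)/Q(x))

Computing term by term:
  P(1)·log₂(P(1)/Q(1)) = (1/4)·log₂((1/4)/(1/12)) = 0.39624
  P(2)·log₂(P(2)/Q(2)) = (5/12)·log₂((5/12)/(5/6)) = -0.41667
  P(3)·log₂(P(3)/Q(3)) = (1/3)·log₂((1/3)/(1/12)) = 0.66667

D_KL(P||Q) = 0.39624 - 0.41667 + 0.66667 = 0.64624 ≈ 0.6462 bits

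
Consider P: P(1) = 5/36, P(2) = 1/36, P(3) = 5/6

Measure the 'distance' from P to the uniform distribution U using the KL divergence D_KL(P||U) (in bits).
0.8266 bits

U(i) = 1/3 for all i

D_KL(P||U) = Σ P(x) log₂(P(x) / (1/3))
           = Σ P(x) log₂(P(x)) + log₂(3)
           = log₂(3) - H(P)

H(P) = -Σ P(x) log₂(P(x)):
  -P(1)·log₂(P(1)) = -(5/36)·log₂(5/36) = 0.39556
  -P(2)·log₂(P(2)) = -(1/36)·log₂(1/36) = 0.14361
  -P(3)·log₂(P(3)) = -(5/6)·log₂(5/6) = 0.21920
H(P) = 0.39556 + 0.14361 + 0.21920 = 0.75837 bits

log₂(3) = 1.58496 bits

D_KL(P||U) = 1.58496 - 0.75837 = 0.82659 ≈ 0.8266 bits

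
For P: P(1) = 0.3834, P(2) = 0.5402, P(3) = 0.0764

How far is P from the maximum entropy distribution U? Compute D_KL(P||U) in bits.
0.2913 bits

U(i) = 1/3 for all i

D_KL(P||U) = Σ P(x) log₂(P(x) / (1/3))
           = Σ P(x) log₂(P(x)) + log₂(3)
           = log₂(3) - H(P)

H(P) = -Σ P(x) log₂(P(x)):
  -P(1)·log₂(P(1)) = -(0.3834)·log₂(0.3834) = 0.53027
  -P(2)·log₂(P(2)) = -(0.5402)·log₂(0.5402) = 0.47993
  -P(3)·log₂(P(3)) = -(0.0764)·log₂(0.0764) = 0.28347
H(P) = 0.53027 + 0.47993 + 0.28347 = 1.29367 bits

log₂(3) = 1.58496 bits

D_KL(P||U) = 1.58496 - 1.29367 = 0.29129 ≈ 0.2913 bits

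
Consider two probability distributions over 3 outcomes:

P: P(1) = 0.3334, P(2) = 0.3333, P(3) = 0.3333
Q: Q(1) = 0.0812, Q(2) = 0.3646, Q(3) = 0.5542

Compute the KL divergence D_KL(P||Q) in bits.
0.3917 bits

D_KL(P||Q) = Σ P(x) log₂(P(x)/Q(x))

Computing term by term:
  P(1)·log₂(P(1)/Q(1)) = 0.3334·log₂(0.3334/0.0812) = 0.67937
  P(2)·log₂(P(2)/Q(2)) = 0.3333·log₂(0.3333/0.3646) = -0.04316
  P(3)·log₂(P(3)/Q(3)) = 0.3333·log₂(0.3333/0.5542) = -0.24450

D_KL(P||Q) = 0.67937 - 0.04316 - 0.24450 = 0.39171 ≈ 0.3917 bits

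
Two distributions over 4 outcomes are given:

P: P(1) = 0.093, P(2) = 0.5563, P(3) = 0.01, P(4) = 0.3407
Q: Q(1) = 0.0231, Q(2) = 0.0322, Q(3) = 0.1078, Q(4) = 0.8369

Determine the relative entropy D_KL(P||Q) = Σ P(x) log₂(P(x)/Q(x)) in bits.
1.9976 bits

D_KL(P||Q) = Σ P(x) log₂(P(x)/Q(x))

Computing term by term:
  P(1)·log₂(P(1)/Q(1)) = 0.093·log₂(0.093/0.0231) = 0.18687
  P(2)·log₂(P(2)/Q(2)) = 0.5563·log₂(0.5563/0.0322) = 2.28680
  P(3)·log₂(P(3)/Q(3)) = 0.01·log₂(0.01/0.1078) = -0.03430
  P(4)·log₂(P(4)/Q(4)) = 0.3407·log₂(0.3407/0.8369) = -0.44174

D_KL(P||Q) = 0.18687 + 2.28680 - 0.03430 - 0.44174 = 1.99763 ≈ 1.9976 bits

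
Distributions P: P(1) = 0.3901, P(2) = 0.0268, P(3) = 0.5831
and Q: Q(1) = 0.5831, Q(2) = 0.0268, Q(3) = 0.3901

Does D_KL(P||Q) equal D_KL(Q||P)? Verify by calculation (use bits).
D_KL(P||Q) = 0.1119 bits, D_KL(Q||P) = 0.1119 bits. Yes — for this pair D_KL(P||Q) = D_KL(Q||P).

D_KL(P||Q) = Σ P(x) log₂(P(x)/Q(x))

Computing term by term:
  P(1)·log₂(P(1)/Q(1)) = 0.3901·log₂(0.3901/0.5831) = -0.22622
  P(2)·log₂(P(2)/Q(2)) = 0.0268·log₂(0.0268/0.0268) = 0.00000
  P(3)·log₂(P(3)/Q(3)) = 0.5831·log₂(0.5831/0.3901) = 0.33814

D_KL(P||Q) = -0.22622 + 0.00000 + 0.33814 = 0.11192 ≈ 0.1119 bits

D_KL(Q||P) = Σ Q(x) log₂(Q(x)/P(x))

Computing term by term:
  Q(1)·log₂(Q(1)/P(1)) = 0.5831·log₂(0.5831/0.3901) = 0.33814
  Q(2)·log₂(Q(2)/P(2)) = 0.0268·log₂(0.0268/0.0268) = 0.00000
  Q(3)·log₂(Q(3)/P(3)) = 0.3901·log₂(0.3901/0.5831) = -0.22622

D_KL(Q||P) = 0.33814 + 0.00000 - 0.22622 = 0.11192 ≈ 0.1119 bits

These ARE equal here. Q is P with outcomes relabeled (Q(1) = P(3), Q(3) = P(1)) by a relabeling that is its own inverse, so the two sums contain exactly the same terms in a different order. This is a special case — KL divergence is not symmetric in general: D_KL(P||Q) ≠ D_KL(Q||P) for most P, Q.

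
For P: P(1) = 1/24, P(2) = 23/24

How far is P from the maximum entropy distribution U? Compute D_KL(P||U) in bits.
0.7501 bits

U(i) = 1/2 for all i

D_KL(P||U) = Σ P(x) log₂(P(x) / (1/2))
           = Σ P(x) log₂(P(x)) + log₂(2)
           = log₂(2) - H(P)

H(P) = -Σ P(x) log₂(P(x)):
  -P(1)·log₂(P(1)) = -(1/24)·log₂(1/24) = 0.19104
  -P(2)·log₂(P(2)) = -(23/24)·log₂(23/24) = 0.05884
H(P) = 0.19104 + 0.05884 = 0.24988 bits

log₂(2) = 1.00000 bits

D_KL(P||U) = 1.00000 - 0.24988 = 0.75012 ≈ 0.7501 bits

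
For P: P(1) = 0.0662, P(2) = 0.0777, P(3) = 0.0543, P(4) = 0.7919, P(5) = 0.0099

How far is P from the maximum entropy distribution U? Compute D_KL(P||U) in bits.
1.2155 bits

U(i) = 1/5 for all i

D_KL(P||U) = Σ P(x) log₂(P(x) / (1/5))
           = Σ P(x) log₂(P(x)) + log₂(5)
           = log₂(5) - H(P)

H(P) = -Σ P(x) log₂(P(x)):
  -P(1)·log₂(P(1)) = -(0.0662)·log₂(0.0662) = 0.25931
  -P(2)·log₂(P(2)) = -(0.0777)·log₂(0.0777) = 0.28640
  -P(3)·log₂(P(3)) = -(0.0543)·log₂(0.0543) = 0.22822
  -P(4)·log₂(P(4)) = -(0.7919)·log₂(0.7919) = 0.26656
  -P(5)·log₂(P(5)) = -(0.0099)·log₂(0.0099) = 0.06592
H(P) = 0.25931 + 0.28640 + 0.22822 + 0.26656 + 0.06592 = 1.10641 bits

log₂(5) = 2.32193 bits

D_KL(P||U) = 2.32193 - 1.10641 = 1.21552 ≈ 1.2155 bits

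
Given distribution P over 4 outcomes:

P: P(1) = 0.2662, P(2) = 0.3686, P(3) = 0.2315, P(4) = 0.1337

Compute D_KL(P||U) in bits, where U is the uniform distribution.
0.0842 bits

U(i) = 1/4 for all i

D_KL(P||U) = Σ P(x) log₂(P(x) / (1/4))
           = Σ P(x) log₂(P(x)) + log₂(4)
           = log₂(4) - H(P)

H(P) = -Σ P(x) log₂(P(x)):
  -P(1)·log₂(P(1)) = -(0.2662)·log₂(0.2662) = 0.50829
  -P(2)·log₂(P(2)) = -(0.3686)·log₂(0.3686) = 0.53074
  -P(3)·log₂(P(3)) = -(0.2315)·log₂(0.2315) = 0.48868
  -P(4)·log₂(P(4)) = -(0.1337)·log₂(0.1337) = 0.38812
H(P) = 0.50829 + 0.53074 + 0.48868 + 0.38812 = 1.91583 bits

log₂(4) = 2.00000 bits

D_KL(P||U) = 2.00000 - 1.91583 = 0.08417 ≈ 0.0842 bits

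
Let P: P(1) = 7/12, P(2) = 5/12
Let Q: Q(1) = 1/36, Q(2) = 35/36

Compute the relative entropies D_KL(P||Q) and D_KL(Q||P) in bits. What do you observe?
D_KL(P||Q) = 2.0529 bits, D_KL(Q||P) = 1.0664 bits. The two directions give different values (D_KL(P||Q) exceeds D_KL(Q||P) by 0.9865 bits): KL divergence is asymmetric.

D_KL(P||Q) = Σ P(x) log₂(P(x)/Q(x))

Computing term by term:
  P(1)·log₂(P(1)/Q(1)) = (7/12)·log₂((7/12)/(1/36)) = 2.56219
  P(2)·log₂(P(2)/Q(2)) = (5/12)·log₂((5/12)/(35/36)) = -0.50933

D_KL(P||Q) = 2.56219 - 0.50933 = 2.05286 ≈ 2.0529 bits

D_KL(Q||P) = Σ Q(x) log₂(Q(x)/P(x))

Computing term by term:
  Q(1)·log₂(Q(1)/P(1)) = (1/36)·log₂((1/36)/(7/12)) = -0.12201
  Q(2)·log₂(Q(2)/P(2)) = (35/36)·log₂((35/36)/(5/12)) = 1.18844

D_KL(Q||P) = -0.12201 + 1.18844 = 1.06643 ≈ 1.0664 bits

These are NOT equal (difference: 0.9865 bits). KL divergence is asymmetric: D_KL(P||Q) ≠ D_KL(Q||P) in general.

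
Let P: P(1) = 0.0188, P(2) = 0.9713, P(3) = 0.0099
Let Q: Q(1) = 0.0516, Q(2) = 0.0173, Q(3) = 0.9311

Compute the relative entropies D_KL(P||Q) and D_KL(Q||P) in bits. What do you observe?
D_KL(P||Q) = 5.5520 bits, D_KL(Q||P) = 6.0783 bits. The two directions give different values (D_KL(Q||P) exceeds D_KL(P||Q) by 0.5263 bits): KL divergence is asymmetric.

D_KL(P||Q) = Σ P(x) log₂(P(x)/Q(x))

Computing term by term:
  P(1)·log₂(P(1)/Q(1)) = 0.0188·log₂(0.0188/0.0516) = -0.02738
  P(2)·log₂(P(2)/Q(2)) = 0.9713·log₂(0.9713/0.0173) = 5.64430
  P(3)·log₂(P(3)/Q(3)) = 0.0099·log₂(0.0099/0.9311) = -0.06490

D_KL(P||Q) = -0.02738 + 5.64430 - 0.06490 = 5.55202 ≈ 5.5520 bits

D_KL(Q||P) = Σ Q(x) log₂(Q(x)/P(x))

Computing term by term:
  Q(1)·log₂(Q(1)/P(1)) = 0.0516·log₂(0.0516/0.0188) = 0.07516
  Q(2)·log₂(Q(2)/P(2)) = 0.0173·log₂(0.0173/0.9713) = -0.10053
  Q(3)·log₂(Q(3)/P(3)) = 0.9311·log₂(0.9311/0.0099) = 6.10370

D_KL(Q||P) = 0.07516 - 0.10053 + 6.10370 = 6.07833 ≈ 6.0783 bits

These are NOT equal (difference: 0.5263 bits). KL divergence is asymmetric: D_KL(P||Q) ≠ D_KL(Q||P) in general.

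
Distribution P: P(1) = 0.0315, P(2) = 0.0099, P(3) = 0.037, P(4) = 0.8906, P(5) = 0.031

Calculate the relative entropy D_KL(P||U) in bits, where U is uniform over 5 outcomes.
1.6187 bits

U(i) = 1/5 for all i

D_KL(P||U) = Σ P(x) log₂(P(x) / (1/5))
           = Σ P(x) log₂(P(x)) + log₂(5)
           = log₂(5) - H(P)

H(P) = -Σ P(x) log₂(P(x)):
  -P(1)·log₂(P(1)) = -(0.0315)·log₂(0.0315) = 0.15714
  -P(2)·log₂(P(2)) = -(0.0099)·log₂(0.0099) = 0.06592
  -P(3)·log₂(P(3)) = -(0.037)·log₂(0.037) = 0.17598
  -P(4)·log₂(P(4)) = -(0.8906)·log₂(0.8906) = 0.14886
  -P(5)·log₂(P(5)) = -(0.031)·log₂(0.031) = 0.15536
H(P) = 0.15714 + 0.06592 + 0.17598 + 0.14886 + 0.15536 = 0.70326 bits

log₂(5) = 2.32193 bits

D_KL(P||U) = 2.32193 - 0.70326 = 1.61867 ≈ 1.6187 bits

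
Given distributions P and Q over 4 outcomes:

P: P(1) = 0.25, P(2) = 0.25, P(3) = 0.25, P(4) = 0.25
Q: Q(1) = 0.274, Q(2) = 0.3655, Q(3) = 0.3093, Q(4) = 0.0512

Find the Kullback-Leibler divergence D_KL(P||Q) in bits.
0.3251 bits

D_KL(P||Q) = Σ P(x) log₂(P(x)/Q(x))

Computing term by term:
  P(1)·log₂(P(1)/Q(1)) = 0.25·log₂(0.25/0.274) = -0.03306
  P(2)·log₂(P(2)/Q(2)) = 0.25·log₂(0.25/0.3655) = -0.13699
  P(3)·log₂(P(3)/Q(3)) = 0.25·log₂(0.25/0.3093) = -0.07677
  P(4)·log₂(P(4)/Q(4)) = 0.25·log₂(0.25/0.0512) = 0.57193

D_KL(P||Q) = -0.03306 - 0.13699 - 0.07677 + 0.57193 = 0.32511 ≈ 0.3251 bits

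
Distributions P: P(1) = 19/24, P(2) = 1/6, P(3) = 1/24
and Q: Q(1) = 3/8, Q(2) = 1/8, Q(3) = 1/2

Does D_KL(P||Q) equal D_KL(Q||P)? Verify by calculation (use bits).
D_KL(P||Q) = 0.7732 bits, D_KL(Q||P) = 1.3364 bits. No — D_KL(P||Q) ≠ D_KL(Q||P) for this pair.

D_KL(P||Q) = Σ P(x) log₂(P(x)/Q(x))

Computing term by term:
  P(1)·log₂(P(1)/Q(1)) = (19/24)·log₂((19/24)/(3/8)) = 0.85342
  P(2)·log₂(P(2)/Q(2)) = (1/6)·log₂((1/6)/(1/8)) = 0.06917
  P(3)·log₂(P(3)/Q(3)) = (1/24)·log₂((1/24)/(1/2)) = -0.14937

D_KL(P||Q) = 0.85342 + 0.06917 - 0.14937 = 0.77322 ≈ 0.7732 bits

D_KL(Q||P) = Σ Q(x) log₂(Q(x)/P(x))

Computing term by term:
  Q(1)·log₂(Q(1)/P(1)) = (3/8)·log₂((3/8)/(19/24)) = -0.40425
  Q(2)·log₂(Q(2)/P(2)) = (1/8)·log₂((1/8)/(1/6)) = -0.05188
  Q(3)·log₂(Q(3)/P(3)) = (1/2)·log₂((1/2)/(1/24)) = 1.79248

D_KL(Q||P) = -0.40425 - 0.05188 + 1.79248 = 1.33635 ≈ 1.3364 bits

These are NOT equal (difference: 0.5632 bits). KL divergence is asymmetric: D_KL(P||Q) ≠ D_KL(Q||P) in general.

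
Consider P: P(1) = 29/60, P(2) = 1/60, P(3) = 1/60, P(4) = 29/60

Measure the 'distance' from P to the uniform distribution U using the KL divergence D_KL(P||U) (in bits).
0.7892 bits

U(i) = 1/4 for all i

D_KL(P||U) = Σ P(x) log₂(P(x) / (1/4))
           = Σ P(x) log₂(P(x)) + log₂(4)
           = log₂(4) - H(P)

H(P) = -Σ P(x) log₂(P(x)):
  -P(1)·log₂(P(1)) = -(29/60)·log₂(29/60) = 0.50697
  -P(2)·log₂(P(2)) = -(1/60)·log₂(1/60) = 0.09845
  -P(3)·log₂(P(3)) = -(1/60)·log₂(1/60) = 0.09845
  -P(4)·log₂(P(4)) = -(29/60)·log₂(29/60) = 0.50697
H(P) = 0.50697 + 0.09845 + 0.09845 + 0.50697 = 1.21084 bits

log₂(4) = 2.00000 bits

D_KL(P||U) = 2.00000 - 1.21084 = 0.78916 ≈ 0.7892 bits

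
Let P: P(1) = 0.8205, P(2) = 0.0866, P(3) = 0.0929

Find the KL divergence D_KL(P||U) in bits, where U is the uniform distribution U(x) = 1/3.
0.7266 bits

U(i) = 1/3 for all i

D_KL(P||U) = Σ P(x) log₂(P(x) / (1/3))
           = Σ P(x) log₂(P(x)) + log₂(3)
           = log₂(3) - H(P)

H(P) = -Σ P(x) log₂(P(x)):
  -P(1)·log₂(P(1)) = -(0.8205)·log₂(0.8205) = 0.23419
  -P(2)·log₂(P(2)) = -(0.0866)·log₂(0.0866) = 0.30565
  -P(3)·log₂(P(3)) = -(0.0929)·log₂(0.0929) = 0.31848
H(P) = 0.23419 + 0.30565 + 0.31848 = 0.85832 bits

log₂(3) = 1.58496 bits

D_KL(P||U) = 1.58496 - 0.85832 = 0.72664 ≈ 0.7266 bits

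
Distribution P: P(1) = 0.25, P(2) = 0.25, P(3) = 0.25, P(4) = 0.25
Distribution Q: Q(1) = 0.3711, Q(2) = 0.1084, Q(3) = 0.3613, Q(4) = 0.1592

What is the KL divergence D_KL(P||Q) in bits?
0.1889 bits

D_KL(P||Q) = Σ P(x) log₂(P(x)/Q(x))

Computing term by term:
  P(1)·log₂(P(1)/Q(1)) = 0.25·log₂(0.25/0.3711) = -0.14247
  P(2)·log₂(P(2)/Q(2)) = 0.25·log₂(0.25/0.1084) = 0.30139
  P(3)·log₂(P(3)/Q(3)) = 0.25·log₂(0.25/0.3613) = -0.13282
  P(4)·log₂(P(4)/Q(4)) = 0.25·log₂(0.25/0.1592) = 0.16277

D_KL(P||Q) = -0.14247 + 0.30139 - 0.13282 + 0.16277 = 0.18887 ≈ 0.1889 bits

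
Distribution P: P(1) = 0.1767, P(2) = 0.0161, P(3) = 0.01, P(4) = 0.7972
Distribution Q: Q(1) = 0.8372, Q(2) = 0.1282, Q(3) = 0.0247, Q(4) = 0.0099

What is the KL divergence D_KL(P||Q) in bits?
4.5896 bits

D_KL(P||Q) = Σ P(x) log₂(P(x)/Q(x))

Computing term by term:
  P(1)·log₂(P(1)/Q(1)) = 0.1767·log₂(0.1767/0.8372) = -0.39656
  P(2)·log₂(P(2)/Q(2)) = 0.0161·log₂(0.0161/0.1282) = -0.04819
  P(3)·log₂(P(3)/Q(3)) = 0.01·log₂(0.01/0.0247) = -0.01305
  P(4)·log₂(P(4)/Q(4)) = 0.7972·log₂(0.7972/0.0099) = 5.04737

D_KL(P||Q) = -0.39656 - 0.04819 - 0.01305 + 5.04737 = 4.58957 ≈ 4.5896 bits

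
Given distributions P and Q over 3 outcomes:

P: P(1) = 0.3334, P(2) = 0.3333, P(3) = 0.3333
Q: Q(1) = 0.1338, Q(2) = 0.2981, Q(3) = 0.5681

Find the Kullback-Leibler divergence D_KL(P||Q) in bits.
0.2364 bits

D_KL(P||Q) = Σ P(x) log₂(P(x)/Q(x))

Computing term by term:
  P(1)·log₂(P(1)/Q(1)) = 0.3334·log₂(0.3334/0.1338) = 0.43915
  P(2)·log₂(P(2)/Q(2)) = 0.3333·log₂(0.3333/0.2981) = 0.05367
  P(3)·log₂(P(3)/Q(3)) = 0.3333·log₂(0.3333/0.5681) = -0.25642

D_KL(P||Q) = 0.43915 + 0.05367 - 0.25642 = 0.23640 ≈ 0.2364 bits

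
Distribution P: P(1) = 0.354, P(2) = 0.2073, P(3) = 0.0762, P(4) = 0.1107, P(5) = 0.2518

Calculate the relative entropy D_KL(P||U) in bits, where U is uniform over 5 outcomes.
0.1855 bits

U(i) = 1/5 for all i

D_KL(P||U) = Σ P(x) log₂(P(x) / (1/5))
           = Σ P(x) log₂(P(x)) + log₂(5)
           = log₂(5) - H(P)

H(P) = -Σ P(x) log₂(P(x)):
  -P(1)·log₂(P(1)) = -(0.354)·log₂(0.354) = 0.53036
  -P(2)·log₂(P(2)) = -(0.2073)·log₂(0.2073) = 0.47061
  -P(3)·log₂(P(3)) = -(0.0762)·log₂(0.0762) = 0.28301
  -P(4)·log₂(P(4)) = -(0.1107)·log₂(0.1107) = 0.35150
  -P(5)·log₂(P(5)) = -(0.2518)·log₂(0.2518) = 0.50099
H(P) = 0.53036 + 0.47061 + 0.28301 + 0.35150 + 0.50099 = 2.13647 bits

log₂(5) = 2.32193 bits

D_KL(P||U) = 2.32193 - 2.13647 = 0.18546 ≈ 0.1855 bits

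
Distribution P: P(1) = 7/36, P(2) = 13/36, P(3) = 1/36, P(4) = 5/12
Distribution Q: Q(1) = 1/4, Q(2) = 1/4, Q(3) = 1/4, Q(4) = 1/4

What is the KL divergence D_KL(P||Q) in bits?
0.3401 bits

D_KL(P||Q) = Σ P(x) log₂(P(x)/Q(x))

Computing term by term:
  P(1)·log₂(P(1)/Q(1)) = (7/36)·log₂((7/36)/(1/4)) = -0.07050
  P(2)·log₂(P(2)/Q(2)) = (13/36)·log₂((13/36)/(1/4)) = 0.19157
  P(3)·log₂(P(3)/Q(3)) = (1/36)·log₂((1/36)/(1/4)) = -0.08805
  P(4)·log₂(P(4)/Q(4)) = (5/12)·log₂((5/12)/(1/4)) = 0.30707

D_KL(P||Q) = -0.07050 + 0.19157 - 0.08805 + 0.30707 = 0.34009 ≈ 0.3401 bits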